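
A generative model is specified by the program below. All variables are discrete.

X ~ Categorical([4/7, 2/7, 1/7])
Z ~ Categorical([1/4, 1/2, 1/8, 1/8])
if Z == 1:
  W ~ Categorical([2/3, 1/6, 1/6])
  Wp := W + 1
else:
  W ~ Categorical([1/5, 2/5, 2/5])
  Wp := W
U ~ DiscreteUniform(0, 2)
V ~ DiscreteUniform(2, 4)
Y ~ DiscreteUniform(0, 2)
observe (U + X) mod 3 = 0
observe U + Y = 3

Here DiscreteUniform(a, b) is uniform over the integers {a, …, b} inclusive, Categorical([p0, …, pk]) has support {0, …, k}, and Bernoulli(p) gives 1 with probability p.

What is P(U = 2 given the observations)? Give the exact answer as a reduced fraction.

P(U = 2 | obs) = 2/3

Enumerate traces; 72 have nonzero weight after conditioning:
  (X=1, Z=0, W=0, U=2, V=2, Y=1) weight 1/1890
  (X=1, Z=0, W=0, U=2, V=3, Y=1) weight 1/1890
  (X=1, Z=0, W=0, U=2, V=4, Y=1) weight 1/1890
  (X=1, Z=0, W=1, U=2, V=2, Y=1) weight 1/945
  (X=1, Z=0, W=1, U=2, V=3, Y=1) weight 1/945
  (X=1, Z=0, W=1, U=2, V=4, Y=1) weight 1/945
  (X=1, Z=0, W=2, U=2, V=2, Y=1) weight 1/945
  (X=1, Z=0, W=2, U=2, V=3, Y=1) weight 1/945
  (X=2, Z=0, W=0, U=1, V=2, Y=2) weight 1/3780
  … 63 more
Group by U:
  weight(U=1) = 1/63
  weight(U=2) = 2/63
Total weight = 1/63 + 2/63 = 1/21
P(U=1 | obs) = 1/63 / 1/21 = 1/3
P(U=2 | obs) = 2/63 / 1/21 = 2/3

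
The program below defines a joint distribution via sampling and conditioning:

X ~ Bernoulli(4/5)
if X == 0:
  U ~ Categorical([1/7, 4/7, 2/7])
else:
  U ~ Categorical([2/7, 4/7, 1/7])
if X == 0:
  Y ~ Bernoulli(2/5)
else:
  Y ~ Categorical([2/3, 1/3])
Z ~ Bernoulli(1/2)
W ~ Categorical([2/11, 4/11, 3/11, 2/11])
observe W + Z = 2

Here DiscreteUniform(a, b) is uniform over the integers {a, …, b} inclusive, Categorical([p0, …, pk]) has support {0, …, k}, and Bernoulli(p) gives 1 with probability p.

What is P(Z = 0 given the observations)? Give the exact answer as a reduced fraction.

P(Z = 0 | obs) = 3/7

Enumerate traces; 24 have nonzero weight after conditioning:
  (X=0, U=0, Y=0, Z=0, W=2) weight 9/3850
  (X=0, U=0, Y=0, Z=1, W=1) weight 6/1925
  (X=0, U=0, Y=1, Z=0, W=2) weight 3/1925
  (X=0, U=0, Y=1, Z=1, W=1) weight 4/1925
  (X=0, U=1, Y=0, Z=0, W=2) weight 18/1925
  (X=0, U=1, Y=0, Z=1, W=1) weight 24/1925
  (X=0, U=1, Y=1, Z=0, W=2) weight 12/1925
  (X=0, U=1, Y=1, Z=1, W=1) weight 16/1925
  … 16 more
Group by Z:
  weight(Z=0) = 3/22
  weight(Z=1) = 2/11
Total weight = 3/22 + 2/11 = 7/22
P(Z=0 | obs) = 3/22 / 7/22 = 3/7
P(Z=1 | obs) = 2/11 / 7/22 = 4/7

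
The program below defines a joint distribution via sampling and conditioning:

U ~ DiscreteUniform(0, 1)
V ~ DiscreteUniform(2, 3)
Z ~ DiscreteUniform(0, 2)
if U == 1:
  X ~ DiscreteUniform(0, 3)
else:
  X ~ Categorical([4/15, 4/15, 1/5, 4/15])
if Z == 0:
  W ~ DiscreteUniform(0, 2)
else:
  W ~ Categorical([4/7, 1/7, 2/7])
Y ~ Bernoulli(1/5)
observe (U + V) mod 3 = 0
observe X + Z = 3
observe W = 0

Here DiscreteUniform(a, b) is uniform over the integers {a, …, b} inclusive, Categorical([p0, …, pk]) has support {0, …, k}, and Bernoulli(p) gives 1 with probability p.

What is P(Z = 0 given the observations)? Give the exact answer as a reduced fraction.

Enumerate traces; 12 have nonzero weight after conditioning:
  (U=0, V=3, Z=0, X=3, W=0, Y=0) weight 4/675
  (U=0, V=3, Z=0, X=3, W=0, Y=1) weight 1/675
  (U=0, V=3, Z=1, X=2, W=0, Y=0) weight 4/525
  (U=0, V=3, Z=1, X=2, W=0, Y=1) weight 1/525
  (U=0, V=3, Z=2, X=1, W=0, Y=0) weight 16/1575
  (U=0, V=3, Z=2, X=1, W=0, Y=1) weight 4/1575
  (U=1, V=2, Z=0, X=3, W=0, Y=0) weight 1/180
  (U=1, V=2, Z=0, X=3, W=0, Y=1) weight 1/720
  … 4 more
Group by Z:
  weight(Z=0) = 31/2160
  weight(Z=1) = 3/140
  weight(Z=2) = 31/1260
Total weight = 31/2160 + 3/140 + 31/1260 = 913/15120
P(Z=0 | obs) = 31/2160 / 913/15120 = 217/913
P(Z=1 | obs) = 3/140 / 913/15120 = 324/913
P(Z=2 | obs) = 31/1260 / 913/15120 = 372/913

P(Z = 0 | obs) = 217/913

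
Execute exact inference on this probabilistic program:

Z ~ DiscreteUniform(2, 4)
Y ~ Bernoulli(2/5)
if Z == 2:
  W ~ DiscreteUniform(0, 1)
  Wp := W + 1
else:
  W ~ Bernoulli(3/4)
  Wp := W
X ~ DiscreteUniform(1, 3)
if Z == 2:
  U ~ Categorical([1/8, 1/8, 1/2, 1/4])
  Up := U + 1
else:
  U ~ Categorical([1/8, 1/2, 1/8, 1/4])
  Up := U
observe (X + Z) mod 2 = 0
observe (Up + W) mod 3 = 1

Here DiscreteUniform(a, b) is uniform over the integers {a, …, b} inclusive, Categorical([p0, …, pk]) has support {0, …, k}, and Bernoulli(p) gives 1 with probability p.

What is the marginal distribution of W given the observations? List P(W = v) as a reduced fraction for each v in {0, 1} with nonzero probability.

Enumerate traces; 24 have nonzero weight after conditioning:
  (Z=2, Y=0, W=0, X=2, U=0) weight 1/240
  (Z=2, Y=0, W=0, X=2, U=3) weight 1/120
  (Z=2, Y=0, W=1, X=2, U=2) weight 1/60
  (Z=2, Y=1, W=0, X=2, U=0) weight 1/360
  (Z=2, Y=1, W=0, X=2, U=3) weight 1/180
  (Z=2, Y=1, W=1, X=2, U=2) weight 1/90
  (Z=3, Y=0, W=0, X=1, U=1) weight 1/120
  (Z=3, Y=0, W=0, X=3, U=1) weight 1/120
  … 16 more
Group by W:
  weight(W=0) = 1/16
  weight(W=1) = 35/288
Total weight = 1/16 + 35/288 = 53/288
P(W=0 | obs) = 1/16 / 53/288 = 18/53
P(W=1 | obs) = 35/288 / 53/288 = 35/53

P(W=0) = 18/53, P(W=1) = 35/53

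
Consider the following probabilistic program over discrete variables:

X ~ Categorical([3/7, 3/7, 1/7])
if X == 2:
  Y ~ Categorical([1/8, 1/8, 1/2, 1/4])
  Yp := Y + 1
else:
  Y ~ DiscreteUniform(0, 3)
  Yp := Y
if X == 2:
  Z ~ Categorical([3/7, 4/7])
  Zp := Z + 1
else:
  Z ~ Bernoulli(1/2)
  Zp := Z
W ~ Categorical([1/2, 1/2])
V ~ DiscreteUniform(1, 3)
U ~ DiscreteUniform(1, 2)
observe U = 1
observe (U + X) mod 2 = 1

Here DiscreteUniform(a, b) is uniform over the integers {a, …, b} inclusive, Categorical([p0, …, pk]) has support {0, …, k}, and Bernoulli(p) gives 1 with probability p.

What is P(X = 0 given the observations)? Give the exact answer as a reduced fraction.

Enumerate traces; 96 have nonzero weight after conditioning:
  (X=0, Y=0, Z=0, W=0, V=1, U=1) weight 1/224
  (X=0, Y=0, Z=0, W=0, V=2, U=1) weight 1/224
  (X=0, Y=0, Z=0, W=0, V=3, U=1) weight 1/224
  (X=0, Y=0, Z=0, W=1, V=1, U=1) weight 1/224
  (X=0, Y=0, Z=0, W=1, V=2, U=1) weight 1/224
  (X=0, Y=0, Z=0, W=1, V=3, U=1) weight 1/224
  (X=0, Y=0, Z=1, W=0, V=1, U=1) weight 1/224
  (X=0, Y=0, Z=1, W=0, V=2, U=1) weight 1/224
  (X=2, Y=0, Z=0, W=0, V=1, U=1) weight 1/1568
  … 87 more
Group by X:
  weight(X=0) = 3/14
  weight(X=2) = 1/14
Total weight = 3/14 + 1/14 = 2/7
P(X=0 | obs) = 3/14 / 2/7 = 3/4
P(X=2 | obs) = 1/14 / 2/7 = 1/4

P(X = 0 | obs) = 3/4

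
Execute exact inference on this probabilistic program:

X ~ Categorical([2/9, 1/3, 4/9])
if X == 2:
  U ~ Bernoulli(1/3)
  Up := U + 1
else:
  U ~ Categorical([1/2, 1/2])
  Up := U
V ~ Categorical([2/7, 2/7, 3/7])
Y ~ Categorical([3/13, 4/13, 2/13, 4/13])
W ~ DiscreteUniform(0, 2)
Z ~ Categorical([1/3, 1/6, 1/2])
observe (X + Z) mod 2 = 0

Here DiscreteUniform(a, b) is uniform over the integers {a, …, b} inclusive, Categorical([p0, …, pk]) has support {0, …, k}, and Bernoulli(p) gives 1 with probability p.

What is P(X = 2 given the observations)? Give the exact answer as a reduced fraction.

P(X = 2 | obs) = 20/33

Enumerate traces; 360 have nonzero weight after conditioning:
  (X=0, U=0, V=0, Y=0, W=0, Z=0) weight 2/2457
  (X=0, U=0, V=0, Y=0, W=0, Z=2) weight 1/819
  (X=0, U=0, V=0, Y=0, W=1, Z=0) weight 2/2457
  (X=0, U=0, V=0, Y=0, W=1, Z=2) weight 1/819
  (X=0, U=0, V=0, Y=0, W=2, Z=0) weight 2/2457
  (X=0, U=0, V=0, Y=0, W=2, Z=2) weight 1/819
  (X=0, U=0, V=0, Y=1, W=0, Z=0) weight 8/7371
  (X=0, U=0, V=0, Y=1, W=0, Z=2) weight 4/2457
  (X=1, U=0, V=0, Y=0, W=0, Z=1) weight 1/1638
  (X=2, U=0, V=0, Y=0, W=0, Z=0) weight 16/7371
  … 350 more
Group by X:
  weight(X=0) = 5/27
  weight(X=1) = 1/18
  weight(X=2) = 10/27
Total weight = 5/27 + 1/18 + 10/27 = 11/18
P(X=0 | obs) = 5/27 / 11/18 = 10/33
P(X=1 | obs) = 1/18 / 11/18 = 1/11
P(X=2 | obs) = 10/27 / 11/18 = 20/33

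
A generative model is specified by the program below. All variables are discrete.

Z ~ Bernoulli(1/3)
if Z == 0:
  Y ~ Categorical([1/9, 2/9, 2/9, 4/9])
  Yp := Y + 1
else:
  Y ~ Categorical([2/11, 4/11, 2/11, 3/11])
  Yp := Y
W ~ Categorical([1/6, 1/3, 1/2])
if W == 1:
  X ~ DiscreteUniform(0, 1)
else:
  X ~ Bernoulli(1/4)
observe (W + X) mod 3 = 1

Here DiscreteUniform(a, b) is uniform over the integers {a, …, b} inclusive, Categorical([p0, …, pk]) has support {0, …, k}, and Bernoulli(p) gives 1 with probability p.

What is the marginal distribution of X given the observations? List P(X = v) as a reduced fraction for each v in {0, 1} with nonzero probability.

P(X=0) = 4/5, P(X=1) = 1/5

Enumerate traces; 16 have nonzero weight after conditioning:
  (Z=0, Y=0, W=0, X=1) weight 1/324
  (Z=0, Y=0, W=1, X=0) weight 1/81
  (Z=0, Y=1, W=0, X=1) weight 1/162
  (Z=0, Y=1, W=1, X=0) weight 2/81
  (Z=0, Y=2, W=0, X=1) weight 1/162
  (Z=0, Y=2, W=1, X=0) weight 2/81
  (Z=0, Y=3, W=0, X=1) weight 1/81
  (Z=0, Y=3, W=1, X=0) weight 4/81
  … 8 more
Group by X:
  weight(X=0) = 1/6
  weight(X=1) = 1/24
Total weight = 1/6 + 1/24 = 5/24
P(X=0 | obs) = 1/6 / 5/24 = 4/5
P(X=1 | obs) = 1/24 / 5/24 = 1/5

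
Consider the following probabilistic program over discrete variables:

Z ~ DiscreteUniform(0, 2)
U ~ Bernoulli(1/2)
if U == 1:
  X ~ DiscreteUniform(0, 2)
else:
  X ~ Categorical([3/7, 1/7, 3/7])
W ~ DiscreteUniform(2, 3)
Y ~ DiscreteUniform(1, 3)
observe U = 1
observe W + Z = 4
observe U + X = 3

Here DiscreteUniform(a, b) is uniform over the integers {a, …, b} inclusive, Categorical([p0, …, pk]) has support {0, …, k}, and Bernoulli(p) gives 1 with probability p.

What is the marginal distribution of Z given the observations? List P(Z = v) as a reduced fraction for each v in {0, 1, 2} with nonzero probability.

Enumerate traces; 6 have nonzero weight after conditioning:
  (Z=1, U=1, X=2, W=3, Y=1) weight 1/108
  (Z=1, U=1, X=2, W=3, Y=2) weight 1/108
  (Z=1, U=1, X=2, W=3, Y=3) weight 1/108
  (Z=2, U=1, X=2, W=2, Y=1) weight 1/108
  (Z=2, U=1, X=2, W=2, Y=2) weight 1/108
  (Z=2, U=1, X=2, W=2, Y=3) weight 1/108
Group by Z:
  weight(Z=1) = 1/36
  weight(Z=2) = 1/36
Total weight = 1/36 + 1/36 = 1/18
P(Z=1 | obs) = 1/36 / 1/18 = 1/2
P(Z=2 | obs) = 1/36 / 1/18 = 1/2

P(Z=1) = 1/2, P(Z=2) = 1/2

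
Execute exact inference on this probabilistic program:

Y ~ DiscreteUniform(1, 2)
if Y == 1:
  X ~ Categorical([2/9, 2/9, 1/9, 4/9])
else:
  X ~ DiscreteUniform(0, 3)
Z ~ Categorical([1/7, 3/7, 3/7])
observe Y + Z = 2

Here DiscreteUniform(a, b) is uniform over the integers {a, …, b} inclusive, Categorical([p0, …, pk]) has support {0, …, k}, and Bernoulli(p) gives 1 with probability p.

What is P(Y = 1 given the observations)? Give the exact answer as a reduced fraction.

P(Y = 1 | obs) = 3/4

Enumerate traces; 8 have nonzero weight after conditioning:
  (Y=1, X=0, Z=1) weight 1/21
  (Y=1, X=1, Z=1) weight 1/21
  (Y=1, X=2, Z=1) weight 1/42
  (Y=1, X=3, Z=1) weight 2/21
  (Y=2, X=0, Z=0) weight 1/56
  (Y=2, X=1, Z=0) weight 1/56
  (Y=2, X=2, Z=0) weight 1/56
  (Y=2, X=3, Z=0) weight 1/56
Group by Y:
  weight(Y=1) = 3/14
  weight(Y=2) = 1/14
Total weight = 3/14 + 1/14 = 2/7
P(Y=1 | obs) = 3/14 / 2/7 = 3/4
P(Y=2 | obs) = 1/14 / 2/7 = 1/4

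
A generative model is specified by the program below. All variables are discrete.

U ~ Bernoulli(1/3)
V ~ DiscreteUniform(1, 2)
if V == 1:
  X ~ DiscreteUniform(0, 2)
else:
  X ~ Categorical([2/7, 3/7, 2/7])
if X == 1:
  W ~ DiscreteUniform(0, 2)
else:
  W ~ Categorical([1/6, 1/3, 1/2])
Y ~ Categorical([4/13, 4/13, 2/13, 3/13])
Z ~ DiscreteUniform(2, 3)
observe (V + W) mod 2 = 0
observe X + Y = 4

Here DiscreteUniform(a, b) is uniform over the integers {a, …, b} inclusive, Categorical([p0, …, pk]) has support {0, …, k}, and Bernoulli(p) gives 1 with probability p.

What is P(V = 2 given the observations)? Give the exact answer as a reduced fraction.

P(V = 2 | obs) = 78/113

Enumerate traces; 24 have nonzero weight after conditioning:
  (U=0, V=1, X=1, W=1, Y=3, Z=2) weight 1/234
  (U=0, V=1, X=1, W=1, Y=3, Z=3) weight 1/234
  (U=0, V=1, X=2, W=1, Y=2, Z=2) weight 1/351
  (U=0, V=1, X=2, W=1, Y=2, Z=3) weight 1/351
  (U=0, V=2, X=1, W=0, Y=3, Z=2) weight 1/182
  (U=0, V=2, X=1, W=0, Y=3, Z=3) weight 1/182
  (U=0, V=2, X=1, W=2, Y=3, Z=2) weight 1/182
  (U=0, V=2, X=1, W=2, Y=3, Z=3) weight 1/182
  … 16 more
Group by V:
  weight(V=1) = 5/234
  weight(V=2) = 1/21
Total weight = 5/234 + 1/21 = 113/1638
P(V=1 | obs) = 5/234 / 113/1638 = 35/113
P(V=2 | obs) = 1/21 / 113/1638 = 78/113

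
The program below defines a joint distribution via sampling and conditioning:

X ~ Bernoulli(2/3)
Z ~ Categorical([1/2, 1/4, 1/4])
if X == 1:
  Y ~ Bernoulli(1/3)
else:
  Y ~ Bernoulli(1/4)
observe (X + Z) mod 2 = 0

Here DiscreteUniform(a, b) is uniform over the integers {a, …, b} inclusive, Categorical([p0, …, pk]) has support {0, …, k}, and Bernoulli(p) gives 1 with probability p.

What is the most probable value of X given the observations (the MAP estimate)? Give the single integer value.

argmax_v P(X = v | obs) = 0

Enumerate traces; 6 have nonzero weight after conditioning:
  (X=0, Z=0, Y=0) weight 1/8
  (X=0, Z=0, Y=1) weight 1/24
  (X=0, Z=2, Y=0) weight 1/16
  (X=0, Z=2, Y=1) weight 1/48
  (X=1, Z=1, Y=0) weight 1/9
  (X=1, Z=1, Y=1) weight 1/18
Group by X:
  weight(X=0) = 1/4
  weight(X=1) = 1/6
Total weight = 1/4 + 1/6 = 5/12
P(X=0 | obs) = 1/4 / 5/12 = 3/5
P(X=1 | obs) = 1/6 / 5/12 = 2/5
argmax = 0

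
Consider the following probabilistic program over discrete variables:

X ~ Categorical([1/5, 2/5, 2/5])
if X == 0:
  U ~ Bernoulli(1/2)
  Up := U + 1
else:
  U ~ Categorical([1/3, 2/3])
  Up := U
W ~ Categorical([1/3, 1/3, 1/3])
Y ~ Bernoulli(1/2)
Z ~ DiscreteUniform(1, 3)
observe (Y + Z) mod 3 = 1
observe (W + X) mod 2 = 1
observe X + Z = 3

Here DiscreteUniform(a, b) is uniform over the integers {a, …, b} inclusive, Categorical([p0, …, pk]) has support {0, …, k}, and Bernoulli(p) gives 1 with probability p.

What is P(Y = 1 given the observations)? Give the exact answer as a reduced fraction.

Enumerate traces; 4 have nonzero weight after conditioning:
  (X=0, U=0, W=1, Y=1, Z=3) weight 1/180
  (X=0, U=1, W=1, Y=1, Z=3) weight 1/180
  (X=2, U=0, W=1, Y=0, Z=1) weight 1/135
  (X=2, U=1, W=1, Y=0, Z=1) weight 2/135
Group by Y:
  weight(Y=0) = 1/45
  weight(Y=1) = 1/90
Total weight = 1/45 + 1/90 = 1/30
P(Y=0 | obs) = 1/45 / 1/30 = 2/3
P(Y=1 | obs) = 1/90 / 1/30 = 1/3

P(Y = 1 | obs) = 1/3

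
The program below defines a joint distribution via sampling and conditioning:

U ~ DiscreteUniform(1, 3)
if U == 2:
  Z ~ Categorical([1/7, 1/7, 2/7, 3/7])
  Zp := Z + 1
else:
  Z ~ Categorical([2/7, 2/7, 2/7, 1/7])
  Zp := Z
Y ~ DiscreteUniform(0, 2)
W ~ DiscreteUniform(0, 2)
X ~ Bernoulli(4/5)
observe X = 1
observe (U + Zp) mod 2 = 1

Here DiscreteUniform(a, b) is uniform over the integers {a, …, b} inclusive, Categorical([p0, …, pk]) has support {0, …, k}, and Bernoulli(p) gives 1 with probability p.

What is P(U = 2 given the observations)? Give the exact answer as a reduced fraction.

P(U = 2 | obs) = 3/11

Enumerate traces; 54 have nonzero weight after conditioning:
  (U=1, Z=0, Y=0, W=0, X=1) weight 8/945
  (U=1, Z=0, Y=0, W=1, X=1) weight 8/945
  (U=1, Z=0, Y=0, W=2, X=1) weight 8/945
  (U=1, Z=0, Y=1, W=0, X=1) weight 8/945
  (U=1, Z=0, Y=1, W=1, X=1) weight 8/945
  (U=1, Z=0, Y=1, W=2, X=1) weight 8/945
  (U=1, Z=0, Y=2, W=0, X=1) weight 8/945
  (U=1, Z=0, Y=2, W=1, X=1) weight 8/945
  (U=2, Z=0, Y=0, W=0, X=1) weight 4/945
  (U=3, Z=0, Y=0, W=0, X=1) weight 8/945
  … 44 more
Group by U:
  weight(U=1) = 16/105
  weight(U=2) = 4/35
  weight(U=3) = 16/105
Total weight = 16/105 + 4/35 + 16/105 = 44/105
P(U=1 | obs) = 16/105 / 44/105 = 4/11
P(U=2 | obs) = 4/35 / 44/105 = 3/11
P(U=3 | obs) = 16/105 / 44/105 = 4/11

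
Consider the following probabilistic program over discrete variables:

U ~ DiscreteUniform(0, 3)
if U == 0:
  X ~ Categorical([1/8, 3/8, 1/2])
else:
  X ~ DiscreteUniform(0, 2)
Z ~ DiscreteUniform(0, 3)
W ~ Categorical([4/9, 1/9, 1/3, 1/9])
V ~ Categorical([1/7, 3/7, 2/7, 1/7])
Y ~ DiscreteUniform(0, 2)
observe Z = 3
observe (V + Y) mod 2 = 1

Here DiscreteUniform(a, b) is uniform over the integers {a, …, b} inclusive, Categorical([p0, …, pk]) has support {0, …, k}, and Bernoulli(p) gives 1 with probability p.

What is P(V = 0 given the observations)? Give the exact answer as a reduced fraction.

Enumerate traces; 288 have nonzero weight after conditioning:
  (U=0, X=0, Z=3, W=0, V=0, Y=1) weight 1/6048
  (U=0, X=0, Z=3, W=0, V=1, Y=0) weight 1/2016
  (U=0, X=0, Z=3, W=0, V=1, Y=2) weight 1/2016
  (U=0, X=0, Z=3, W=0, V=2, Y=1) weight 1/3024
  (U=0, X=0, Z=3, W=0, V=3, Y=0) weight 1/6048
  (U=0, X=0, Z=3, W=0, V=3, Y=2) weight 1/6048
  (U=0, X=0, Z=3, W=1, V=0, Y=1) weight 1/24192
  (U=0, X=0, Z=3, W=1, V=1, Y=0) weight 1/8064
  … 280 more
Group by V:
  weight(V=0) = 1/84
  weight(V=1) = 1/14
  weight(V=2) = 1/42
  weight(V=3) = 1/42
Total weight = 1/84 + 1/14 + 1/42 + 1/42 = 11/84
P(V=0 | obs) = 1/84 / 11/84 = 1/11
P(V=1 | obs) = 1/14 / 11/84 = 6/11
P(V=2 | obs) = 1/42 / 11/84 = 2/11
P(V=3 | obs) = 1/42 / 11/84 = 2/11

P(V = 0 | obs) = 1/11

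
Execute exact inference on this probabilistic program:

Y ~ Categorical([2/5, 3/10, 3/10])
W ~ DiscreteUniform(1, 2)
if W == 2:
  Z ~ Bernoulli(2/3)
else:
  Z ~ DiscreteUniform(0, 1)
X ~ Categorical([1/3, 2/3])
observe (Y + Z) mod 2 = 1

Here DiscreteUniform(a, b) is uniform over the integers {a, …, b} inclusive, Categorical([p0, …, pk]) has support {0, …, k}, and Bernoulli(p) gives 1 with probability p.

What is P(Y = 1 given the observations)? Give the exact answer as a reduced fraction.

Enumerate traces; 12 have nonzero weight after conditioning:
  (Y=0, W=1, Z=1, X=0) weight 1/30
  (Y=0, W=1, Z=1, X=1) weight 1/15
  (Y=0, W=2, Z=1, X=0) weight 2/45
  (Y=0, W=2, Z=1, X=1) weight 4/45
  (Y=1, W=1, Z=0, X=0) weight 1/40
  (Y=1, W=1, Z=0, X=1) weight 1/20
  (Y=1, W=2, Z=0, X=0) weight 1/60
  (Y=1, W=2, Z=0, X=1) weight 1/30
  (Y=2, W=1, Z=1, X=0) weight 1/40
  … 3 more
Group by Y:
  weight(Y=0) = 7/30
  weight(Y=1) = 1/8
  weight(Y=2) = 7/40
Total weight = 7/30 + 1/8 + 7/40 = 8/15
P(Y=0 | obs) = 7/30 / 8/15 = 7/16
P(Y=1 | obs) = 1/8 / 8/15 = 15/64
P(Y=2 | obs) = 7/40 / 8/15 = 21/64

P(Y = 1 | obs) = 15/64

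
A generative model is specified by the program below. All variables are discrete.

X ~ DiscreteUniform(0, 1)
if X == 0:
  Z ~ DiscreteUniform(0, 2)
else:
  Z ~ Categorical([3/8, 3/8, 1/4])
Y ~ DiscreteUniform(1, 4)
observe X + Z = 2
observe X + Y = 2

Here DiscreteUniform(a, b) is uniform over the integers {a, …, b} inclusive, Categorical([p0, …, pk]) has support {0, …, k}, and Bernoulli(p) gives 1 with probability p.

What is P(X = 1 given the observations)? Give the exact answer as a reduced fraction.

Enumerate traces; 2 have nonzero weight after conditioning:
  (X=0, Z=2, Y=2) weight 1/24
  (X=1, Z=1, Y=1) weight 3/64
Group by X:
  weight(X=0) = 1/24
  weight(X=1) = 3/64
Total weight = 1/24 + 3/64 = 17/192
P(X=0 | obs) = 1/24 / 17/192 = 8/17
P(X=1 | obs) = 3/64 / 17/192 = 9/17

P(X = 1 | obs) = 9/17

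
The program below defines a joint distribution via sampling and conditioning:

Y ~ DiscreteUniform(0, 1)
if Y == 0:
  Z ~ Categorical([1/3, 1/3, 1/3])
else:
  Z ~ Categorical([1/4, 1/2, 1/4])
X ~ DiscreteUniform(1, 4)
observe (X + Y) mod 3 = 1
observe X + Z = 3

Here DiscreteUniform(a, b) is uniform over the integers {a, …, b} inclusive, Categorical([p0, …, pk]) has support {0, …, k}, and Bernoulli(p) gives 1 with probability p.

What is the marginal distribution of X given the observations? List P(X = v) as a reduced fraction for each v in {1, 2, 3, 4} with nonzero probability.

Enumerate traces; 2 have nonzero weight after conditioning:
  (Y=0, Z=2, X=1) weight 1/24
  (Y=1, Z=0, X=3) weight 1/32
Group by X:
  weight(X=1) = 1/24
  weight(X=3) = 1/32
Total weight = 1/24 + 1/32 = 7/96
P(X=1 | obs) = 1/24 / 7/96 = 4/7
P(X=3 | obs) = 1/32 / 7/96 = 3/7

P(X=1) = 4/7, P(X=3) = 3/7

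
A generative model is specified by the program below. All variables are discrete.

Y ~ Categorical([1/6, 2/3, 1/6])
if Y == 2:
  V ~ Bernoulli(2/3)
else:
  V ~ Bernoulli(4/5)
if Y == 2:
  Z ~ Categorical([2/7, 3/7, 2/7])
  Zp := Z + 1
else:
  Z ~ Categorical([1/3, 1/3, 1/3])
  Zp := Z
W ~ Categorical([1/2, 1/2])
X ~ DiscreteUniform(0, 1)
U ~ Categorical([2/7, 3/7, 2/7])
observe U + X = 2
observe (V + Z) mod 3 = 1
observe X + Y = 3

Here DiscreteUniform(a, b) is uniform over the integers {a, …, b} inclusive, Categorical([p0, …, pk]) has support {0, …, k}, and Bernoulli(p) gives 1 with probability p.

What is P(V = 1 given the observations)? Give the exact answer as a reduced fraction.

P(V = 1 | obs) = 4/7

Enumerate traces; 4 have nonzero weight after conditioning:
  (Y=2, V=0, Z=1, W=0, X=1, U=1) weight 1/392
  (Y=2, V=0, Z=1, W=1, X=1, U=1) weight 1/392
  (Y=2, V=1, Z=0, W=0, X=1, U=1) weight 1/294
  (Y=2, V=1, Z=0, W=1, X=1, U=1) weight 1/294
Group by V:
  weight(V=0) = 1/196
  weight(V=1) = 1/147
Total weight = 1/196 + 1/147 = 1/84
P(V=0 | obs) = 1/196 / 1/84 = 3/7
P(V=1 | obs) = 1/147 / 1/84 = 4/7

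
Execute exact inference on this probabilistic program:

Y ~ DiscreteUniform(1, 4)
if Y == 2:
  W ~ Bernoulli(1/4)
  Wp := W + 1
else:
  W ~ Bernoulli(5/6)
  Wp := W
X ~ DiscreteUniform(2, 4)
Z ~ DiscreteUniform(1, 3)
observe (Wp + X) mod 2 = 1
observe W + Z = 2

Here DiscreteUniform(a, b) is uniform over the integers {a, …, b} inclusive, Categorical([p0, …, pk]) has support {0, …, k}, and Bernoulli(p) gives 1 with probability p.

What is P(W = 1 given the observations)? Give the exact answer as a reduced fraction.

P(W = 1 | obs) = 21/29

Enumerate traces; 12 have nonzero weight after conditioning:
  (Y=1, W=0, X=3, Z=2) weight 1/216
  (Y=1, W=1, X=2, Z=1) weight 5/216
  (Y=1, W=1, X=4, Z=1) weight 5/216
  (Y=2, W=0, X=2, Z=2) weight 1/48
  (Y=2, W=0, X=4, Z=2) weight 1/48
  (Y=2, W=1, X=3, Z=1) weight 1/144
  (Y=3, W=0, X=3, Z=2) weight 1/216
  (Y=3, W=1, X=2, Z=1) weight 5/216
  … 4 more
Group by W:
  weight(W=0) = 1/18
  weight(W=1) = 7/48
Total weight = 1/18 + 7/48 = 29/144
P(W=0 | obs) = 1/18 / 29/144 = 8/29
P(W=1 | obs) = 7/48 / 29/144 = 21/29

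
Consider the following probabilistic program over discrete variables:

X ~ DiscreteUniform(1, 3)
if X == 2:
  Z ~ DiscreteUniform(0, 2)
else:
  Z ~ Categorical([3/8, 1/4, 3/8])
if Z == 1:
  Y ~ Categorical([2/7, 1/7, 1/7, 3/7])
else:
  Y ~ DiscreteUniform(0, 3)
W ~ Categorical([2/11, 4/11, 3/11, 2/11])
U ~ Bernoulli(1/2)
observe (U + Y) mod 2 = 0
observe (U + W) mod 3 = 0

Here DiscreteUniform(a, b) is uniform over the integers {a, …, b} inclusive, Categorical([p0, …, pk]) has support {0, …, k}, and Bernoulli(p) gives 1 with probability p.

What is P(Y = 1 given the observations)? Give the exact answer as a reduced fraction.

Enumerate traces; 54 have nonzero weight after conditioning:
  (X=1, Z=0, Y=0, W=0, U=0) weight 1/352
  (X=1, Z=0, Y=0, W=3, U=0) weight 1/352
  (X=1, Z=0, Y=1, W=2, U=1) weight 3/704
  (X=1, Z=0, Y=2, W=0, U=0) weight 1/352
  (X=1, Z=0, Y=2, W=3, U=0) weight 1/352
  (X=1, Z=0, Y=3, W=2, U=1) weight 3/704
  (X=1, Z=1, Y=0, W=0, U=0) weight 1/462
  (X=1, Z=1, Y=0, W=3, U=0) weight 1/462
  … 46 more
Group by Y:
  weight(Y=0) = 131/2772
  weight(Y=1) = 37/1232
  weight(Y=2) = 37/924
  weight(Y=3) = 151/3696
Total weight = 131/2772 + 37/1232 + 37/924 + 151/3696 = 877/5544
P(Y=0 | obs) = 131/2772 / 877/5544 = 262/877
P(Y=1 | obs) = 37/1232 / 877/5544 = 333/1754
P(Y=2 | obs) = 37/924 / 877/5544 = 222/877
P(Y=3 | obs) = 151/3696 / 877/5544 = 453/1754

P(Y = 1 | obs) = 333/1754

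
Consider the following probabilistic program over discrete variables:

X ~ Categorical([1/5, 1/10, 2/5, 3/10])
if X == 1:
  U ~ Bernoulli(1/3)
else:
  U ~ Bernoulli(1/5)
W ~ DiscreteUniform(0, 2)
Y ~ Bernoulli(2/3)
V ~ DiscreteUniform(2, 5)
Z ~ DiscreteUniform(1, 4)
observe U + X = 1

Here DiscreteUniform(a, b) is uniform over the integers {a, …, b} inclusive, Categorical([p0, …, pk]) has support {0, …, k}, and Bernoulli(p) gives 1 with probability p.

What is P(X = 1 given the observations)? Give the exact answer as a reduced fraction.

Enumerate traces; 192 have nonzero weight after conditioning:
  (X=0, U=1, W=0, Y=0, V=2, Z=1) weight 1/3600
  (X=0, U=1, W=0, Y=0, V=2, Z=2) weight 1/3600
  (X=0, U=1, W=0, Y=0, V=2, Z=3) weight 1/3600
  (X=0, U=1, W=0, Y=0, V=2, Z=4) weight 1/3600
  (X=0, U=1, W=0, Y=0, V=3, Z=1) weight 1/3600
  (X=0, U=1, W=0, Y=0, V=3, Z=2) weight 1/3600
  (X=0, U=1, W=0, Y=0, V=3, Z=3) weight 1/3600
  (X=0, U=1, W=0, Y=0, V=3, Z=4) weight 1/3600
  (X=1, U=0, W=0, Y=0, V=2, Z=1) weight 1/2160
  … 183 more
Group by X:
  weight(X=0) = 1/25
  weight(X=1) = 1/15
Total weight = 1/25 + 1/15 = 8/75
P(X=0 | obs) = 1/25 / 8/75 = 3/8
P(X=1 | obs) = 1/15 / 8/75 = 5/8

P(X = 1 | obs) = 5/8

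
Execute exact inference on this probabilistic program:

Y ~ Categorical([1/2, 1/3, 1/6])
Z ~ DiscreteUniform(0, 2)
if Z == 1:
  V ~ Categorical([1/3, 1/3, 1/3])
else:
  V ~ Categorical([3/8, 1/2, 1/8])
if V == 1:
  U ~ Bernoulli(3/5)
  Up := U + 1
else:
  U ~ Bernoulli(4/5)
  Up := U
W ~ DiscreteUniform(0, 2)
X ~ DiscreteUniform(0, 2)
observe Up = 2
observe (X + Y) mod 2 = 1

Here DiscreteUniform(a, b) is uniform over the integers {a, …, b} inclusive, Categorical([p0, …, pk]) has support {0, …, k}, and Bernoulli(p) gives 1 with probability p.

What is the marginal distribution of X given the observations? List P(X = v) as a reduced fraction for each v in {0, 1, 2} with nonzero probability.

P(X=0) = 1/4, P(X=1) = 1/2, P(X=2) = 1/4

Enumerate traces; 36 have nonzero weight after conditioning:
  (Y=0, Z=0, V=1, U=1, W=0, X=1) weight 1/180
  (Y=0, Z=0, V=1, U=1, W=1, X=1) weight 1/180
  (Y=0, Z=0, V=1, U=1, W=2, X=1) weight 1/180
  (Y=0, Z=1, V=1, U=1, W=0, X=1) weight 1/270
  (Y=0, Z=1, V=1, U=1, W=1, X=1) weight 1/270
  (Y=0, Z=1, V=1, U=1, W=2, X=1) weight 1/270
  (Y=0, Z=2, V=1, U=1, W=0, X=1) weight 1/180
  (Y=0, Z=2, V=1, U=1, W=1, X=1) weight 1/180
  (Y=1, Z=0, V=1, U=1, W=0, X=0) weight 1/270
  (Y=1, Z=0, V=1, U=1, W=0, X=2) weight 1/270
  … 26 more
Group by X:
  weight(X=0) = 4/135
  weight(X=1) = 8/135
  weight(X=2) = 4/135
Total weight = 4/135 + 8/135 + 4/135 = 16/135
P(X=0 | obs) = 4/135 / 16/135 = 1/4
P(X=1 | obs) = 8/135 / 16/135 = 1/2
P(X=2 | obs) = 4/135 / 16/135 = 1/4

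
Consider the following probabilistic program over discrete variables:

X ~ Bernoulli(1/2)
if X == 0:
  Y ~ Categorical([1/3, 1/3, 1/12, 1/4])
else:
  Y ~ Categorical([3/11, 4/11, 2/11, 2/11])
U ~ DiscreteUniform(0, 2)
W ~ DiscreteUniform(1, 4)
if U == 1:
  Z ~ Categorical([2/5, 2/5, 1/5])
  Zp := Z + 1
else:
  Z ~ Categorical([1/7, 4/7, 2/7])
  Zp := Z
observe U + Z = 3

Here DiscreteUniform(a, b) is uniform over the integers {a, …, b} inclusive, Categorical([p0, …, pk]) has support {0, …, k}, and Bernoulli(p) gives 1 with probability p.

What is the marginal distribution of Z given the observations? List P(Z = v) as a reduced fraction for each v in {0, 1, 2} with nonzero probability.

P(Z=1) = 20/27, P(Z=2) = 7/27

Enumerate traces; 64 have nonzero weight after conditioning:
  (X=0, Y=0, U=1, W=1, Z=2) weight 1/360
  (X=0, Y=0, U=1, W=2, Z=2) weight 1/360
  (X=0, Y=0, U=1, W=3, Z=2) weight 1/360
  (X=0, Y=0, U=1, W=4, Z=2) weight 1/360
  (X=0, Y=0, U=2, W=1, Z=1) weight 1/126
  (X=0, Y=0, U=2, W=2, Z=1) weight 1/126
  (X=0, Y=0, U=2, W=3, Z=1) weight 1/126
  (X=0, Y=0, U=2, W=4, Z=1) weight 1/126
  … 56 more
Group by Z:
  weight(Z=1) = 4/21
  weight(Z=2) = 1/15
Total weight = 4/21 + 1/15 = 9/35
P(Z=1 | obs) = 4/21 / 9/35 = 20/27
P(Z=2 | obs) = 1/15 / 9/35 = 7/27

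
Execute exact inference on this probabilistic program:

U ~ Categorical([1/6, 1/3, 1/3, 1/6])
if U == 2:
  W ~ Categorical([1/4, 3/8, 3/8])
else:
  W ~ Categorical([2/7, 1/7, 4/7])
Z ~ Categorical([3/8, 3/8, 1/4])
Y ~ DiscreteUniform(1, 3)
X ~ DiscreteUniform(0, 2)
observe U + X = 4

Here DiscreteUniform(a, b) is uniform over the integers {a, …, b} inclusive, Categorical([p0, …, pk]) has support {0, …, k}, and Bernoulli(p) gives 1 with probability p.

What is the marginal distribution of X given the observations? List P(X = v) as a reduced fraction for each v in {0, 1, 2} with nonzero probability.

Enumerate traces; 54 have nonzero weight after conditioning:
  (U=2, W=0, Z=0, Y=1, X=2) weight 1/288
  (U=2, W=0, Z=0, Y=2, X=2) weight 1/288
  (U=2, W=0, Z=0, Y=3, X=2) weight 1/288
  (U=2, W=0, Z=1, Y=1, X=2) weight 1/288
  (U=2, W=0, Z=1, Y=2, X=2) weight 1/288
  (U=2, W=0, Z=1, Y=3, X=2) weight 1/288
  (U=2, W=0, Z=2, Y=1, X=2) weight 1/432
  (U=2, W=0, Z=2, Y=2, X=2) weight 1/432
  (U=3, W=0, Z=0, Y=1, X=1) weight 1/504
  … 45 more
Group by X:
  weight(X=1) = 1/18
  weight(X=2) = 1/9
Total weight = 1/18 + 1/9 = 1/6
P(X=1 | obs) = 1/18 / 1/6 = 1/3
P(X=2 | obs) = 1/9 / 1/6 = 2/3

P(X=1) = 1/3, P(X=2) = 2/3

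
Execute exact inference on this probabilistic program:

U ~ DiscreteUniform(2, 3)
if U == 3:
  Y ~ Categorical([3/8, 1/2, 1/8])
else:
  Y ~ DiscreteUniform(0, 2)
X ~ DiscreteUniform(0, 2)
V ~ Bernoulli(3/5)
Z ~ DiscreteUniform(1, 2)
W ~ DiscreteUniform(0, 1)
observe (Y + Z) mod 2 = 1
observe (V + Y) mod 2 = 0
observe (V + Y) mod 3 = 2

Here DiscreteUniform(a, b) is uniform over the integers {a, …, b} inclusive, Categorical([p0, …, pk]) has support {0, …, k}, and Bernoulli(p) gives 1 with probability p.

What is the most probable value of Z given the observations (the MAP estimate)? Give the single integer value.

Enumerate traces; 24 have nonzero weight after conditioning:
  (U=2, Y=1, X=0, V=1, Z=2, W=0) weight 1/120
  (U=2, Y=1, X=0, V=1, Z=2, W=1) weight 1/120
  (U=2, Y=1, X=1, V=1, Z=2, W=0) weight 1/120
  (U=2, Y=1, X=1, V=1, Z=2, W=1) weight 1/120
  (U=2, Y=1, X=2, V=1, Z=2, W=0) weight 1/120
  (U=2, Y=1, X=2, V=1, Z=2, W=1) weight 1/120
  (U=2, Y=2, X=0, V=0, Z=1, W=0) weight 1/180
  (U=2, Y=2, X=0, V=0, Z=1, W=1) weight 1/180
  … 16 more
Group by Z:
  weight(Z=1) = 11/240
  weight(Z=2) = 1/8
Total weight = 11/240 + 1/8 = 41/240
P(Z=1 | obs) = 11/240 / 41/240 = 11/41
P(Z=2 | obs) = 1/8 / 41/240 = 30/41
argmax = 2

argmax_v P(Z = v | obs) = 2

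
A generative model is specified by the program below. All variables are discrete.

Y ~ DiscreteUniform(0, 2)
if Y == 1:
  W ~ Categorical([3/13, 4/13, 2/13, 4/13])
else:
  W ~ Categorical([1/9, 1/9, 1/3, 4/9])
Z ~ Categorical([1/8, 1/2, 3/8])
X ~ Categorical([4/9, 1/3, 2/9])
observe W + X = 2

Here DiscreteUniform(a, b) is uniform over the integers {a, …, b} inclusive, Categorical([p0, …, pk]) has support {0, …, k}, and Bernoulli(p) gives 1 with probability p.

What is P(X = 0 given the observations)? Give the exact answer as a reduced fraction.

Enumerate traces; 27 have nonzero weight after conditioning:
  (Y=0, W=0, Z=0, X=2) weight 1/972
  (Y=0, W=0, Z=1, X=2) weight 1/243
  (Y=0, W=0, Z=2, X=2) weight 1/324
  (Y=0, W=1, Z=0, X=1) weight 1/648
  (Y=0, W=1, Z=1, X=1) weight 1/162
  (Y=0, W=1, Z=2, X=1) weight 1/216
  (Y=0, W=2, Z=0, X=0) weight 1/162
  (Y=0, W=2, Z=1, X=0) weight 2/81
  … 19 more
Group by X:
  weight(X=0) = 128/1053
  weight(X=1) = 62/1053
  weight(X=2) = 106/3159
Total weight = 128/1053 + 62/1053 + 106/3159 = 52/243
P(X=0 | obs) = 128/1053 / 52/243 = 96/169
P(X=1 | obs) = 62/1053 / 52/243 = 93/338
P(X=2 | obs) = 106/3159 / 52/243 = 53/338

P(X = 0 | obs) = 96/169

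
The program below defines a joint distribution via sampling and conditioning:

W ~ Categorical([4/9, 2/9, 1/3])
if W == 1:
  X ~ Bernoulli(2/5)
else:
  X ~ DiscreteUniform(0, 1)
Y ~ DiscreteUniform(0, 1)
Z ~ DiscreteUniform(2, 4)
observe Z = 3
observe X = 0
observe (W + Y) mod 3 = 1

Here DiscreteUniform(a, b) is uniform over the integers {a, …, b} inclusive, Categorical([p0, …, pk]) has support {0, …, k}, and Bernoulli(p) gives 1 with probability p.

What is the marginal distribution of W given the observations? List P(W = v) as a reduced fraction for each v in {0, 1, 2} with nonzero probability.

Enumerate traces; 2 have nonzero weight after conditioning:
  (W=0, X=0, Y=1, Z=3) weight 1/27
  (W=1, X=0, Y=0, Z=3) weight 1/45
Group by W:
  weight(W=0) = 1/27
  weight(W=1) = 1/45
Total weight = 1/27 + 1/45 = 8/135
P(W=0 | obs) = 1/27 / 8/135 = 5/8
P(W=1 | obs) = 1/45 / 8/135 = 3/8

P(W=0) = 5/8, P(W=1) = 3/8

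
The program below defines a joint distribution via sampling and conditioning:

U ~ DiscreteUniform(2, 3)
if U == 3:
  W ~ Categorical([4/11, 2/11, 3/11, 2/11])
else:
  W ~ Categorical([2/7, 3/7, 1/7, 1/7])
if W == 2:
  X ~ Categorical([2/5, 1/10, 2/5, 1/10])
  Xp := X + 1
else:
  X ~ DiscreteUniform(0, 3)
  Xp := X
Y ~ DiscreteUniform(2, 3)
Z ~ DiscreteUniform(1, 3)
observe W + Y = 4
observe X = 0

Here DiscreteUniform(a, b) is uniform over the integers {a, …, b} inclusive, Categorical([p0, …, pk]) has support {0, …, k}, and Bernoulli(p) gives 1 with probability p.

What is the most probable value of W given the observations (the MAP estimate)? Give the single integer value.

argmax_v P(W = v | obs) = 2

Enumerate traces; 12 have nonzero weight after conditioning:
  (U=2, W=1, X=0, Y=3, Z=1) weight 1/112
  (U=2, W=1, X=0, Y=3, Z=2) weight 1/112
  (U=2, W=1, X=0, Y=3, Z=3) weight 1/112
  (U=2, W=2, X=0, Y=2, Z=1) weight 1/210
  (U=2, W=2, X=0, Y=2, Z=2) weight 1/210
  (U=2, W=2, X=0, Y=2, Z=3) weight 1/210
  (U=3, W=1, X=0, Y=3, Z=1) weight 1/264
  (U=3, W=1, X=0, Y=3, Z=2) weight 1/264
  … 4 more
Group by W:
  weight(W=1) = 47/1232
  weight(W=2) = 16/385
Total weight = 47/1232 + 16/385 = 491/6160
P(W=1 | obs) = 47/1232 / 491/6160 = 235/491
P(W=2 | obs) = 16/385 / 491/6160 = 256/491
argmax = 2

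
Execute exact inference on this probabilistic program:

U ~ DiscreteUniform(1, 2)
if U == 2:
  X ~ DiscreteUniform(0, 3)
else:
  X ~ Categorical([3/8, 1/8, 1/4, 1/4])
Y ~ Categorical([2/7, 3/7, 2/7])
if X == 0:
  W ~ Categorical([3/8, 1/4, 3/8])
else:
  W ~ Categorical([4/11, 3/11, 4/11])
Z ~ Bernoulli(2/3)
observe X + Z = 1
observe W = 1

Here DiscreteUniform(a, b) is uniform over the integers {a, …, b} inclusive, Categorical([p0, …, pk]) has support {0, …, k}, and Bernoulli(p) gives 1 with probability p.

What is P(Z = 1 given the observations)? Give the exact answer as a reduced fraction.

P(Z = 1 | obs) = 55/73

Enumerate traces; 12 have nonzero weight after conditioning:
  (U=1, X=0, Y=0, W=1, Z=1) weight 1/112
  (U=1, X=0, Y=1, W=1, Z=1) weight 3/224
  (U=1, X=0, Y=2, W=1, Z=1) weight 1/112
  (U=1, X=1, Y=0, W=1, Z=0) weight 1/616
  (U=1, X=1, Y=1, W=1, Z=0) weight 3/1232
  (U=1, X=1, Y=2, W=1, Z=0) weight 1/616
  (U=2, X=0, Y=0, W=1, Z=1) weight 1/168
  (U=2, X=0, Y=1, W=1, Z=1) weight 1/112
  … 4 more
Group by Z:
  weight(Z=0) = 3/176
  weight(Z=1) = 5/96
Total weight = 3/176 + 5/96 = 73/1056
P(Z=0 | obs) = 3/176 / 73/1056 = 18/73
P(Z=1 | obs) = 5/96 / 73/1056 = 55/73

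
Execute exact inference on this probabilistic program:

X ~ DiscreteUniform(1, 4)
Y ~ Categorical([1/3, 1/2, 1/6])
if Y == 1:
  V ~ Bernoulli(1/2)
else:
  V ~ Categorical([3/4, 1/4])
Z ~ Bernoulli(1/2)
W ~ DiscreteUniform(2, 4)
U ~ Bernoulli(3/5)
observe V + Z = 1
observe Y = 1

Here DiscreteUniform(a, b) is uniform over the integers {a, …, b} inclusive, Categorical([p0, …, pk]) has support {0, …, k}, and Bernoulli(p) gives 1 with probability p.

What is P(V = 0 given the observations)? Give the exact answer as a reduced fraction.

Enumerate traces; 48 have nonzero weight after conditioning:
  (X=1, Y=1, V=0, Z=1, W=2, U=0) weight 1/240
  (X=1, Y=1, V=0, Z=1, W=2, U=1) weight 1/160
  (X=1, Y=1, V=0, Z=1, W=3, U=0) weight 1/240
  (X=1, Y=1, V=0, Z=1, W=3, U=1) weight 1/160
  (X=1, Y=1, V=0, Z=1, W=4, U=0) weight 1/240
  (X=1, Y=1, V=0, Z=1, W=4, U=1) weight 1/160
  (X=1, Y=1, V=1, Z=0, W=2, U=0) weight 1/240
  (X=1, Y=1, V=1, Z=0, W=2, U=1) weight 1/160
  … 40 more
Group by V:
  weight(V=0) = 1/8
  weight(V=1) = 1/8
Total weight = 1/8 + 1/8 = 1/4
P(V=0 | obs) = 1/8 / 1/4 = 1/2
P(V=1 | obs) = 1/8 / 1/4 = 1/2

P(V = 0 | obs) = 1/2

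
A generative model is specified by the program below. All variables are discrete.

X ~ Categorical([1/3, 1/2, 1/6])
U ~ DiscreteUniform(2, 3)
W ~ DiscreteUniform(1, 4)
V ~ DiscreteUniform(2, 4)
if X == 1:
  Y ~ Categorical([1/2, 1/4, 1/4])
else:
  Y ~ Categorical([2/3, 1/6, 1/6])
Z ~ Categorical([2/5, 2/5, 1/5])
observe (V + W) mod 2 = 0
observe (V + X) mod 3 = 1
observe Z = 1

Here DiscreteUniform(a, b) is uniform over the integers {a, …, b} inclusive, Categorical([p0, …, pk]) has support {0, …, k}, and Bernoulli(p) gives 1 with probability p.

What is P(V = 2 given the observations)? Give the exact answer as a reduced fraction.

Enumerate traces; 36 have nonzero weight after conditioning:
  (X=0, U=2, W=2, V=4, Y=0, Z=1) weight 1/270
  (X=0, U=2, W=2, V=4, Y=1, Z=1) weight 1/1080
  (X=0, U=2, W=2, V=4, Y=2, Z=1) weight 1/1080
  (X=0, U=2, W=4, V=4, Y=0, Z=1) weight 1/270
  (X=0, U=2, W=4, V=4, Y=1, Z=1) weight 1/1080
  (X=0, U=2, W=4, V=4, Y=2, Z=1) weight 1/1080
  (X=0, U=3, W=2, V=4, Y=0, Z=1) weight 1/270
  (X=0, U=3, W=2, V=4, Y=1, Z=1) weight 1/1080
  (X=1, U=2, W=1, V=3, Y=0, Z=1) weight 1/240
  (X=2, U=2, W=2, V=2, Y=0, Z=1) weight 1/540
  … 26 more
Group by V:
  weight(V=2) = 1/90
  weight(V=3) = 1/30
  weight(V=4) = 1/45
Total weight = 1/90 + 1/30 + 1/45 = 1/15
P(V=2 | obs) = 1/90 / 1/15 = 1/6
P(V=3 | obs) = 1/30 / 1/15 = 1/2
P(V=4 | obs) = 1/45 / 1/15 = 1/3

P(V = 2 | obs) = 1/6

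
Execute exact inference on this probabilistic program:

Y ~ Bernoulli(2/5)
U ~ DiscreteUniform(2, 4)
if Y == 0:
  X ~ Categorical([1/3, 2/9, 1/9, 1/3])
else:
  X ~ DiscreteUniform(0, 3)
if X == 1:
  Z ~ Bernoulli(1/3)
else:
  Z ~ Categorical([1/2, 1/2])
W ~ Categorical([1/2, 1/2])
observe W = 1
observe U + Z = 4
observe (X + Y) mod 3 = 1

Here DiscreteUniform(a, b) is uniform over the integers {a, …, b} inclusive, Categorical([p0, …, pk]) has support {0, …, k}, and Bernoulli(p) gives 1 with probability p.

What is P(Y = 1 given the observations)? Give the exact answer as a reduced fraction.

P(Y = 1 | obs) = 3/5

Enumerate traces; 6 have nonzero weight after conditioning:
  (Y=0, U=3, X=1, Z=1, W=1) weight 1/135
  (Y=0, U=4, X=1, Z=0, W=1) weight 2/135
  (Y=1, U=3, X=0, Z=1, W=1) weight 1/120
  (Y=1, U=3, X=3, Z=1, W=1) weight 1/120
  (Y=1, U=4, X=0, Z=0, W=1) weight 1/120
  (Y=1, U=4, X=3, Z=0, W=1) weight 1/120
Group by Y:
  weight(Y=0) = 1/45
  weight(Y=1) = 1/30
Total weight = 1/45 + 1/30 = 1/18
P(Y=0 | obs) = 1/45 / 1/18 = 2/5
P(Y=1 | obs) = 1/30 / 1/18 = 3/5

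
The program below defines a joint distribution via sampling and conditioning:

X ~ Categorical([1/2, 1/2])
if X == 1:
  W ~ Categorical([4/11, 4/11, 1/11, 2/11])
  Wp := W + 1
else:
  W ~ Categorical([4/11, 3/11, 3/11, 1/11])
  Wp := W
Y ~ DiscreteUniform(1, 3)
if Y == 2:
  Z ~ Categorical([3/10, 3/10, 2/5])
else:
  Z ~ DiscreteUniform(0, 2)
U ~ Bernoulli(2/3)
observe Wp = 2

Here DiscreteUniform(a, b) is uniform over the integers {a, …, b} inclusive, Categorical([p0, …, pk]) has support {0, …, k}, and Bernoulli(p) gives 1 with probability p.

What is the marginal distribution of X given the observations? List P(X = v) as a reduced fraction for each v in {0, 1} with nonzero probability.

Enumerate traces; 36 have nonzero weight after conditioning:
  (X=0, W=2, Y=1, Z=0, U=0) weight 1/198
  (X=0, W=2, Y=1, Z=0, U=1) weight 1/99
  (X=0, W=2, Y=1, Z=1, U=0) weight 1/198
  (X=0, W=2, Y=1, Z=1, U=1) weight 1/99
  (X=0, W=2, Y=1, Z=2, U=0) weight 1/198
  (X=0, W=2, Y=1, Z=2, U=1) weight 1/99
  (X=0, W=2, Y=2, Z=0, U=0) weight 1/220
  (X=0, W=2, Y=2, Z=0, U=1) weight 1/110
  (X=1, W=1, Y=1, Z=0, U=0) weight 2/297
  … 27 more
Group by X:
  weight(X=0) = 3/22
  weight(X=1) = 2/11
Total weight = 3/22 + 2/11 = 7/22
P(X=0 | obs) = 3/22 / 7/22 = 3/7
P(X=1 | obs) = 2/11 / 7/22 = 4/7

P(X=0) = 3/7, P(X=1) = 4/7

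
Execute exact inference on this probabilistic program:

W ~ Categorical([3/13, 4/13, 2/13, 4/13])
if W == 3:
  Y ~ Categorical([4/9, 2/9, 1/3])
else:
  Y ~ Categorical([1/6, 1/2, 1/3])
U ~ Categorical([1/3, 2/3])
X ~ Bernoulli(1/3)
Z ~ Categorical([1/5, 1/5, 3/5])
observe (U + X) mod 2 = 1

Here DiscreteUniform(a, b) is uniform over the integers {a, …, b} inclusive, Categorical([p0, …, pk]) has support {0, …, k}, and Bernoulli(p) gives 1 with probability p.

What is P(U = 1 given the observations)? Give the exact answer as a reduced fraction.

Enumerate traces; 72 have nonzero weight after conditioning:
  (W=0, Y=0, U=0, X=1, Z=0) weight 1/1170
  (W=0, Y=0, U=0, X=1, Z=1) weight 1/1170
  (W=0, Y=0, U=0, X=1, Z=2) weight 1/390
  (W=0, Y=0, U=1, X=0, Z=0) weight 2/585
  (W=0, Y=0, U=1, X=0, Z=1) weight 2/585
  (W=0, Y=0, U=1, X=0, Z=2) weight 2/195
  (W=0, Y=1, U=0, X=1, Z=0) weight 1/390
  (W=0, Y=1, U=0, X=1, Z=1) weight 1/390
  … 64 more
Group by U:
  weight(U=0) = 1/9
  weight(U=1) = 4/9
Total weight = 1/9 + 4/9 = 5/9
P(U=0 | obs) = 1/9 / 5/9 = 1/5
P(U=1 | obs) = 4/9 / 5/9 = 4/5

P(U = 1 | obs) = 4/5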